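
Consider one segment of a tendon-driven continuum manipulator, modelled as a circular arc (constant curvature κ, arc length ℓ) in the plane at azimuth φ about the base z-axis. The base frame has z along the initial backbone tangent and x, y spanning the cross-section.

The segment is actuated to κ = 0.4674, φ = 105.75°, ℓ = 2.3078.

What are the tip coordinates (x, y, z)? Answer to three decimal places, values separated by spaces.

θ = κ·ℓ = 0.4674 × 2.3078 = 1.07867 rad
ρ = (1 − cos θ)/κ = (1 − 0.47250)/0.4674 = 1.12857
z = sin θ / κ = 0.88133/0.4674 = 1.88560
x = ρ cos φ = 1.12857 × cos(105.75°) = -0.30634
y = ρ sin φ = 1.12857 × sin(105.75°) = 1.08620

-0.306 1.086 1.886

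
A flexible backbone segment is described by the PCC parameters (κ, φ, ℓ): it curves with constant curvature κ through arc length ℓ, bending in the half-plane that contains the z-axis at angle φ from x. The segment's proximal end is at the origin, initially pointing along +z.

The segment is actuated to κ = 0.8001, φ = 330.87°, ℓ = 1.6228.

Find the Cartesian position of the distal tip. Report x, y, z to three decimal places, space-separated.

θ = κ·ℓ = 0.8001 × 1.6228 = 1.29840 rad
ρ = (1 − cos θ)/κ = (1 − 0.26904)/0.8001 = 0.91359
z = sin θ / κ = 0.96313/0.8001 = 1.20376
x = ρ cos φ = 0.91359 × cos(330.87°) = 0.79804
y = ρ sin φ = 0.91359 × sin(330.87°) = -0.44473

0.798 -0.445 1.204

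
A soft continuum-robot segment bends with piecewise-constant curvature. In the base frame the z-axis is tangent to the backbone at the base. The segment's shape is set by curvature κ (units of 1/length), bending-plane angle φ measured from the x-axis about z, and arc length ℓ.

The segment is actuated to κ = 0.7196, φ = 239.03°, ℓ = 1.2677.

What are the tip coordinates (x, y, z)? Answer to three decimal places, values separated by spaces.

-0.277 -0.462 1.099

θ = κ·ℓ = 0.7196 × 1.2677 = 0.91224 rad
ρ = (1 − cos θ)/κ = (1 − 0.61198)/0.7196 = 0.53922
z = sin θ / κ = 0.79087/0.7196 = 1.09905
x = ρ cos φ = 0.53922 × cos(239.03°) = -0.27748
y = ρ sin φ = 0.53922 × sin(239.03°) = -0.46235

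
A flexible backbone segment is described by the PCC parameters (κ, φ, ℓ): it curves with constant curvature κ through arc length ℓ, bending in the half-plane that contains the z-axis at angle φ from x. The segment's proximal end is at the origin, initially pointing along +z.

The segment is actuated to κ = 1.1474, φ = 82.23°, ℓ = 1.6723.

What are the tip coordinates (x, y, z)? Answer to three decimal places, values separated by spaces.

0.158 1.158 0.819

θ = κ·ℓ = 1.1474 × 1.6723 = 1.91880 rad
ρ = (1 − cos θ)/κ = (1 − -0.34102)/1.1474 = 1.16875
z = sin θ / κ = 0.94006/1.1474 = 0.81929
x = ρ cos φ = 1.16875 × cos(82.23°) = 0.15801
y = ρ sin φ = 1.16875 × sin(82.23°) = 1.15802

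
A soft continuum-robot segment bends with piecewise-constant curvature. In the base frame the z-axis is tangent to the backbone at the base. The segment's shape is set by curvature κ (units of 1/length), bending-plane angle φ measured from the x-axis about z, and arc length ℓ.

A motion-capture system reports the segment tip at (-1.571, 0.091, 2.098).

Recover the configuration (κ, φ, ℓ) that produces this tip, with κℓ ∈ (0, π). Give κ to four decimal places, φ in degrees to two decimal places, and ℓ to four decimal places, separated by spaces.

ρ = √(x²+y²) = √(-1.571² + 0.091²) = 1.57363
φ = atan2(y, x) mod 360° = atan2(0.091, -1.571) = 176.6849°
|p|² = ρ² + z² = 1.57363² + 2.098² = 6.87793
κ = 2ρ / |p|² = 2×1.57363 / 6.87793 = 0.45759
θ = 2·atan2(ρ, z) = 2·atan2(1.57363, 2.098) = 1.28708 rad
ℓ = θ/κ = 1.28708/0.45759 = 2.81275

0.4576 176.68 2.8127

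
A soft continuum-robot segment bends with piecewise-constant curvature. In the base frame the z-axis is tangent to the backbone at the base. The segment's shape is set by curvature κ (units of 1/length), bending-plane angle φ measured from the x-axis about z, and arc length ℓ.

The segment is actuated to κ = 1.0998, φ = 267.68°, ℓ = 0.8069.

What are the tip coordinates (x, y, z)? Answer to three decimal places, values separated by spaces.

θ = κ·ℓ = 1.0998 × 0.8069 = 0.88743 rad
ρ = (1 − cos θ)/κ = (1 − 0.63141)/1.0998 = 0.33514
z = sin θ / κ = 0.77545/1.0998 = 0.70508
x = ρ cos φ = 0.33514 × cos(267.68°) = -0.01357
y = ρ sin φ = 0.33514 × sin(267.68°) = -0.33487

-0.014 -0.335 0.705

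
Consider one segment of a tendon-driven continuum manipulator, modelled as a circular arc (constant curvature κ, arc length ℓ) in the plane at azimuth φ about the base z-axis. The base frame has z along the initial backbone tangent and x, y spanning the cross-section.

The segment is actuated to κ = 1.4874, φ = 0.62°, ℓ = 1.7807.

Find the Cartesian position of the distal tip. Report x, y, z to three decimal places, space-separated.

1.264 0.014 0.318

θ = κ·ℓ = 1.4874 × 1.7807 = 2.64861 rad
ρ = (1 − cos θ)/κ = (1 − -0.88093)/1.4874 = 1.26457
z = sin θ / κ = 0.47325/1.4874 = 0.31817
x = ρ cos φ = 1.26457 × cos(0.62°) = 1.26450
y = ρ sin φ = 1.26457 × sin(0.62°) = 0.01368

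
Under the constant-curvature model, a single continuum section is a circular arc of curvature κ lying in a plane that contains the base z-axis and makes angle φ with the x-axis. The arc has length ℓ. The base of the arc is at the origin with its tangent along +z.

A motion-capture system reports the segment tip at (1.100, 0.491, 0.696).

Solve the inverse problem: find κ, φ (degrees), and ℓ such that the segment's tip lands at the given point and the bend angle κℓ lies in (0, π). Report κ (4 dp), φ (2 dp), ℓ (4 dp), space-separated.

ρ = √(x²+y²) = √(1.100² + 0.491²) = 1.20461
φ = atan2(y, x) mod 360° = atan2(0.491, 1.100) = 24.0542°
|p|² = ρ² + z² = 1.20461² + 0.696² = 1.93550
κ = 2ρ / |p|² = 2×1.20461 / 1.93550 = 1.24475
θ = 2·atan2(ρ, z) = 2·atan2(1.20461, 0.696) = 2.09375 rad
ℓ = θ/κ = 2.09375/1.24475 = 1.68206

1.2448 24.05 1.6821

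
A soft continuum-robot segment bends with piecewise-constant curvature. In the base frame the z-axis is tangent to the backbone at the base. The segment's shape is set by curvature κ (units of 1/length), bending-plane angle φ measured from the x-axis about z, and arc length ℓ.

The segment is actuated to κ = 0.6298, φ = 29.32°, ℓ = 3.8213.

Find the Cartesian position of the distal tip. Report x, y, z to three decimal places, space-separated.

2.411 1.354 1.065

θ = κ·ℓ = 0.6298 × 3.8213 = 2.40665 rad
ρ = (1 − cos θ)/κ = (1 − -0.74187)/0.6298 = 2.76575
z = sin θ / κ = 0.67054/0.6298 = 1.06469
x = ρ cos φ = 2.76575 × cos(29.32°) = 2.41146
y = ρ sin φ = 2.76575 × sin(29.32°) = 1.35435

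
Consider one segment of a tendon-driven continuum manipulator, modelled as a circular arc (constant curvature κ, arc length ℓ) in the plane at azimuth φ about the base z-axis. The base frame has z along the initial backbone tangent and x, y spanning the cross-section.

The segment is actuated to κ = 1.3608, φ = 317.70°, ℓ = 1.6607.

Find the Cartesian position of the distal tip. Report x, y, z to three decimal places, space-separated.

θ = κ·ℓ = 1.3608 × 1.6607 = 2.25988 rad
ρ = (1 − cos θ)/κ = (1 − -0.63583)/1.3608 = 1.20211
z = sin θ / κ = 0.77183/1.3608 = 0.56719
x = ρ cos φ = 1.20211 × cos(317.70°) = 0.88912
y = ρ sin φ = 1.20211 × sin(317.70°) = -0.80903

0.889 -0.809 0.567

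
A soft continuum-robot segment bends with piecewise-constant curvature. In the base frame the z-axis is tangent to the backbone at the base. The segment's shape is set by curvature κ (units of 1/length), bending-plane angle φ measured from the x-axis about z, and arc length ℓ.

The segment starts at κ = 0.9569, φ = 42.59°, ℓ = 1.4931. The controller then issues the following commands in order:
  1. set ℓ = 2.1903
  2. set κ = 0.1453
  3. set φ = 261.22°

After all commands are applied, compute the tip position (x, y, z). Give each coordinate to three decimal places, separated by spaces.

-0.053 -0.342 2.154

initial: κ=0.9569, φ=42.59°, ℓ=1.4931
cmd 1: set ℓ=2.1903 → (κ,φ,ℓ)=(0.9569,42.59°,2.1903) → tip=(1.1551,1.0618,0.9042)
cmd 2: set κ=0.1453 → (κ,φ,ℓ)=(0.1453,42.59°,2.1903) → tip=(0.2544,0.2339,2.1535)
cmd 3: set φ=261.22° → (κ,φ,ℓ)=(0.1453,261.22°,2.1903) → tip=(-0.0528,-0.3416,2.1535)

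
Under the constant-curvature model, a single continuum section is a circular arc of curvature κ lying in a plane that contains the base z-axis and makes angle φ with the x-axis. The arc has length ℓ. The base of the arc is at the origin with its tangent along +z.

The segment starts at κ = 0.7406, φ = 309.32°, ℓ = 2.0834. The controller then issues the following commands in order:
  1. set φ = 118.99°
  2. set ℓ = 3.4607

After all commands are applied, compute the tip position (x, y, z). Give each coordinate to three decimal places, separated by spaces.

-1.202 2.170 0.738

initial: κ=0.7406, φ=309.32°, ℓ=2.0834
cmd 1: set φ=118.99° → (κ,φ,ℓ)=(0.7406,118.99°,2.0834) → tip=(-0.6362,1.1482,1.3497)
cmd 2: set ℓ=3.4607 → (κ,φ,ℓ)=(0.7406,118.99°,3.4607) → tip=(-1.2023,2.1699,0.7384)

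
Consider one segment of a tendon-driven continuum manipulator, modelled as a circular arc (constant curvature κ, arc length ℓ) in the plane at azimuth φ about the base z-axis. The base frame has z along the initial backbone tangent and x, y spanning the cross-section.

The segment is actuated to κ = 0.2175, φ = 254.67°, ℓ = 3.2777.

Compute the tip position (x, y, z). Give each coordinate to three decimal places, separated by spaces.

-0.296 -1.080 3.007

θ = κ·ℓ = 0.2175 × 3.2777 = 0.71290 rad
ρ = (1 − cos θ)/κ = (1 − 0.75647)/0.2175 = 1.11968
z = sin θ / κ = 0.65403/0.2175 = 3.00703
x = ρ cos φ = 1.11968 × cos(254.67°) = -0.29602
y = ρ sin φ = 1.11968 × sin(254.67°) = -1.07985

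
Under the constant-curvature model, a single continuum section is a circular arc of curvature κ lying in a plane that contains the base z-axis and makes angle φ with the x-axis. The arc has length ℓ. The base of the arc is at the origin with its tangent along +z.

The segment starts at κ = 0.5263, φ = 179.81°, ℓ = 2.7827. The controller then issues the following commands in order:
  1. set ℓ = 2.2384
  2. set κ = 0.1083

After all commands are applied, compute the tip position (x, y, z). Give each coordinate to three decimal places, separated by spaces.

-0.270 0.001 2.217

initial: κ=0.5263, φ=179.81°, ℓ=2.7827
cmd 1: set ℓ=2.2384 → (κ,φ,ℓ)=(0.5263,179.81°,2.2384) → tip=(-1.1729,0.0039,1.7554)
cmd 2: set κ=0.1083 → (κ,φ,ℓ)=(0.1083,179.81°,2.2384) → tip=(-0.2700,0.0009,2.2165)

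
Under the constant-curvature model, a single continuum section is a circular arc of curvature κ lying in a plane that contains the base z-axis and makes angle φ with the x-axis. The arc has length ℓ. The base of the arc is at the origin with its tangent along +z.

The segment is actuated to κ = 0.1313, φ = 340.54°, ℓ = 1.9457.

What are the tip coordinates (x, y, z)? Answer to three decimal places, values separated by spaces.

θ = κ·ℓ = 0.1313 × 1.9457 = 0.25547 rad
ρ = (1 − cos θ)/κ = (1 − 0.96754)/0.1313 = 0.24719
z = sin θ / κ = 0.25270/0.1313 = 1.92460
x = ρ cos φ = 0.24719 × cos(340.54°) = 0.23306
y = ρ sin φ = 0.24719 × sin(340.54°) = -0.08235

0.233 -0.082 1.925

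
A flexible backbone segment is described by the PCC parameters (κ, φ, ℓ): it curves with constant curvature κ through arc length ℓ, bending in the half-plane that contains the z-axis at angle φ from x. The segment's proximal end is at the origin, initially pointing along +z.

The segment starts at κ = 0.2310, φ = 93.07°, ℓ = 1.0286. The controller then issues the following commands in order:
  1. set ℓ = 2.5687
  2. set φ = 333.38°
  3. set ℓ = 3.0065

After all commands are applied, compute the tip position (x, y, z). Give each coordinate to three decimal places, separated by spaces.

0.896 -0.449 2.771

initial: κ=0.2310, φ=93.07°, ℓ=1.0286
cmd 1: set ℓ=2.5687 → (κ,φ,ℓ)=(0.2310,93.07°,2.5687) → tip=(-0.0396,0.7389,2.4206)
cmd 2: set φ=333.38° → (κ,φ,ℓ)=(0.2310,333.38°,2.5687) → tip=(0.6616,-0.3316,2.4206)
cmd 3: set ℓ=3.0065 → (κ,φ,ℓ)=(0.2310,333.38°,3.0065) → tip=(0.8964,-0.4493,2.7706)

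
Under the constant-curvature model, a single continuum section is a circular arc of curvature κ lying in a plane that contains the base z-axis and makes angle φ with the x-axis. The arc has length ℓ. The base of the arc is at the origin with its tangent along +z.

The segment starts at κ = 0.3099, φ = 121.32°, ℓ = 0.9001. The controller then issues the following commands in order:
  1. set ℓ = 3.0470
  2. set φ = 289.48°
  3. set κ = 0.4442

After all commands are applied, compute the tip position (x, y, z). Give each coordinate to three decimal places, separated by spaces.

0.589 -1.665 2.198

initial: κ=0.3099, φ=121.32°, ℓ=0.9001
cmd 1: set ℓ=3.0470 → (κ,φ,ℓ)=(0.3099,121.32°,3.0470) → tip=(-0.6939,1.1403,2.6140)
cmd 2: set φ=289.48° → (κ,φ,ℓ)=(0.3099,289.48°,3.0470) → tip=(0.4451,-1.2584,2.6140)
cmd 3: set κ=0.4442 → (κ,φ,ℓ)=(0.4442,289.48°,3.0470) → tip=(0.5889,-1.6648,2.1983)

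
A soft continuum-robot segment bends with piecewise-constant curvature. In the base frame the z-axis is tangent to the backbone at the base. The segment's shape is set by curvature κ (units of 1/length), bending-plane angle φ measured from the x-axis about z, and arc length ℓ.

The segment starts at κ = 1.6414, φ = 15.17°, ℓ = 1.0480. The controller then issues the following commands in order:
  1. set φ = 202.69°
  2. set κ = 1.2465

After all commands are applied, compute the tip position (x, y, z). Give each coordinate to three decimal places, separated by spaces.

initial: κ=1.6414, φ=15.17°, ℓ=1.0480
cmd 1: set φ=202.69° → (κ,φ,ℓ)=(1.6414,202.69°,1.0480) → tip=(-0.6457,-0.2700,0.6025)
cmd 2: set κ=1.2465 → (κ,φ,ℓ)=(1.2465,202.69°,1.0480) → tip=(-0.5467,-0.2286,0.7744)

-0.547 -0.229 0.774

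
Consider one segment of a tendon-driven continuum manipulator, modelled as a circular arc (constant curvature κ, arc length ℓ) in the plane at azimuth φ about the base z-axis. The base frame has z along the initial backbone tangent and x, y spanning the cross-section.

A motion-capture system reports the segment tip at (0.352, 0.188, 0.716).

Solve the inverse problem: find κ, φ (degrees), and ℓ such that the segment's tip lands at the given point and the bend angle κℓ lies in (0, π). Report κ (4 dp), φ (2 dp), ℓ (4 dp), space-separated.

1.1878 28.11 0.8561

ρ = √(x²+y²) = √(0.352² + 0.188²) = 0.39906
φ = atan2(y, x) mod 360° = atan2(0.188, 0.352) = 28.1063°
|p|² = ρ² + z² = 0.39906² + 0.716² = 0.67190
κ = 2ρ / |p|² = 2×0.39906 / 0.67190 = 1.18784
θ = 2·atan2(ρ, z) = 2·atan2(0.39906, 0.716) = 1.01693 rad
ℓ = θ/κ = 1.01693/1.18784 = 0.85611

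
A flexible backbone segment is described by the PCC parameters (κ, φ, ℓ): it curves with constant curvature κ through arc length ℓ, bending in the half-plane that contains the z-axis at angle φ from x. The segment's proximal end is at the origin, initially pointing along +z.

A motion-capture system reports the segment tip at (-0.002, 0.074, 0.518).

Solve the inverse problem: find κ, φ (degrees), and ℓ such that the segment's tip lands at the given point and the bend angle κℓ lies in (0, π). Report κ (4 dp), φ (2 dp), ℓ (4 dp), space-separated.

ρ = √(x²+y²) = √(-0.002² + 0.074²) = 0.07403
φ = atan2(y, x) mod 360° = atan2(0.074, -0.002) = 91.5482°
|p|² = ρ² + z² = 0.07403² + 0.518² = 0.27380
κ = 2ρ / |p|² = 2×0.07403 / 0.27380 = 0.54073
θ = 2·atan2(ρ, z) = 2·atan2(0.07403, 0.518) = 0.28390 rad
ℓ = θ/κ = 0.28390/0.54073 = 0.52502

0.5407 91.55 0.5250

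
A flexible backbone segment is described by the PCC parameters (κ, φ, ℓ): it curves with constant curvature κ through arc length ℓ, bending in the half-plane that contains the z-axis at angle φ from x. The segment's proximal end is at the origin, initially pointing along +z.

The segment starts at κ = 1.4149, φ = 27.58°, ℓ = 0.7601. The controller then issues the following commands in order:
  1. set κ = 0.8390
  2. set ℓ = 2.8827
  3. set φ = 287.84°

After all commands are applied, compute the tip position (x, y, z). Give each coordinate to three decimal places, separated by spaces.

0.639 -1.985 0.789

initial: κ=1.4149, φ=27.58°, ℓ=0.7601
cmd 1: set κ=0.8390 → (κ,φ,ℓ)=(0.8390,27.58°,0.7601) → tip=(0.2076,0.1085,0.7096)
cmd 2: set ℓ=2.8827 → (κ,φ,ℓ)=(0.8390,27.58°,2.8827) → tip=(1.8486,0.9656,0.7886)
cmd 3: set φ=287.84° → (κ,φ,ℓ)=(0.8390,287.84°,2.8827) → tip=(0.6389,-1.9853,0.7886)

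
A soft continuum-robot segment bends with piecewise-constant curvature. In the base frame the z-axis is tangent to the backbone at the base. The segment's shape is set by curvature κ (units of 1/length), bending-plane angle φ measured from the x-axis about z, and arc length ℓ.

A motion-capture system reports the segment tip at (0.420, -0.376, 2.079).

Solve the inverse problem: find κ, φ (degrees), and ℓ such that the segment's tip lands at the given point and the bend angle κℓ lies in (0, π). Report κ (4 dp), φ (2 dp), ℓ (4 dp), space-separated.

ρ = √(x²+y²) = √(0.420² + -0.376²) = 0.56372
φ = atan2(y, x) mod 360° = atan2(-0.376, 0.420) = 318.1639°
|p|² = ρ² + z² = 0.56372² + 2.079² = 4.64002
κ = 2ρ / |p|² = 2×0.56372 / 4.64002 = 0.24298
θ = 2·atan2(ρ, z) = 2·atan2(0.56372, 2.079) = 0.52956 rad
ℓ = θ/κ = 0.52956/0.24298 = 2.17945

0.2430 318.16 2.1794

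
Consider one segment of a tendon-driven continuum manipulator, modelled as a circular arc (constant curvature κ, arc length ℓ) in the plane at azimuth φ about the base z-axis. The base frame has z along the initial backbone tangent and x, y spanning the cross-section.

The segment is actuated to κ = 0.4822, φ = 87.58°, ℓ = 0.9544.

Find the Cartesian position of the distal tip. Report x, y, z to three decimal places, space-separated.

0.009 0.216 0.921

θ = κ·ℓ = 0.4822 × 0.9544 = 0.46021 rad
ρ = (1 − cos θ)/κ = (1 − 0.89596)/0.4822 = 0.21576
z = sin θ / κ = 0.44414/0.4822 = 0.92107
x = ρ cos φ = 0.21576 × cos(87.58°) = 0.00911
y = ρ sin φ = 0.21576 × sin(87.58°) = 0.21557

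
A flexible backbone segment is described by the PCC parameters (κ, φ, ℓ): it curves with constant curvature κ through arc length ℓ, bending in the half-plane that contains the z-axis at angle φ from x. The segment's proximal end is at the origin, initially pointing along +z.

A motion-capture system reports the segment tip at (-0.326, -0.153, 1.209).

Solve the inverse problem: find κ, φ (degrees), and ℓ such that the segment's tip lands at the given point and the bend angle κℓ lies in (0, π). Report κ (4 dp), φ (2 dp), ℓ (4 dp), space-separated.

0.4526 205.14 1.2793

ρ = √(x²+y²) = √(-0.326² + -0.153²) = 0.36012
φ = atan2(y, x) mod 360° = atan2(-0.153, -0.326) = 205.1418°
|p|² = ρ² + z² = 0.36012² + 1.209² = 1.59137
κ = 2ρ / |p|² = 2×0.36012 / 1.59137 = 0.45259
θ = 2·atan2(ρ, z) = 2·atan2(0.36012, 1.209) = 0.57899 rad
ℓ = θ/κ = 0.57899/0.45259 = 1.27929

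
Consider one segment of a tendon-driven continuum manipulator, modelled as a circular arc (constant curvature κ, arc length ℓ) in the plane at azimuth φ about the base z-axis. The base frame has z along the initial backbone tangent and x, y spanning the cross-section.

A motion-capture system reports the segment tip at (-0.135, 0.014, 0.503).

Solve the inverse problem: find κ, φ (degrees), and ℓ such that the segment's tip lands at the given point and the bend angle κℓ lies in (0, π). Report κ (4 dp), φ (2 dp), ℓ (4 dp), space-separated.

1.0001 174.08 0.5271

ρ = √(x²+y²) = √(-0.135² + 0.014²) = 0.13572
φ = atan2(y, x) mod 360° = atan2(0.014, -0.135) = 174.0794°
|p|² = ρ² + z² = 0.13572² + 0.503² = 0.27143
κ = 2ρ / |p|² = 2×0.13572 / 0.27143 = 1.00007
θ = 2·atan2(ρ, z) = 2·atan2(0.13572, 0.503) = 0.52710 rad
ℓ = θ/κ = 0.52710/1.00007 = 0.52707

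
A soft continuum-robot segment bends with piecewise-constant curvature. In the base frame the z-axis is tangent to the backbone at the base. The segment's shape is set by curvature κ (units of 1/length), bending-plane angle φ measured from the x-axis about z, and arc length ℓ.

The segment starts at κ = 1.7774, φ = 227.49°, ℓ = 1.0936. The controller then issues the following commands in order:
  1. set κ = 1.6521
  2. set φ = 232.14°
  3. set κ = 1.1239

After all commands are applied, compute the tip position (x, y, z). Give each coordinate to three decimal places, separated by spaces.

-0.363 -0.467 0.838

initial: κ=1.7774, φ=227.49°, ℓ=1.0936
cmd 1: set κ=1.6521 → (κ,φ,ℓ)=(1.6521,227.49°,1.0936) → tip=(-0.5046,-0.5505,0.5885)
cmd 2: set φ=232.14° → (κ,φ,ℓ)=(1.6521,232.14°,1.0936) → tip=(-0.4583,-0.5896,0.5885)
cmd 3: set κ=1.1239 → (κ,φ,ℓ)=(1.1239,232.14°,1.0936) → tip=(-0.3631,-0.4671,0.8383)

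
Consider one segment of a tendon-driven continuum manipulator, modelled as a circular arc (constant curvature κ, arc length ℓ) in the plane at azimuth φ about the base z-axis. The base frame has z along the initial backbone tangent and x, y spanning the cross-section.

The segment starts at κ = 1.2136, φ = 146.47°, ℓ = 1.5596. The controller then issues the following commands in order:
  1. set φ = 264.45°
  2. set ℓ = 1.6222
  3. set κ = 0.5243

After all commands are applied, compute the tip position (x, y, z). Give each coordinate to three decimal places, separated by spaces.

-0.063 -0.646 1.434

initial: κ=1.2136, φ=146.47°, ℓ=1.5596
cmd 1: set φ=264.45° → (κ,φ,ℓ)=(1.2136,264.45°,1.5596) → tip=(-0.1049,-1.0796,0.7817)
cmd 2: set ℓ=1.6222 → (κ,φ,ℓ)=(1.2136,264.45°,1.6222) → tip=(-0.1106,-1.1379,0.7596)
cmd 3: set κ=0.5243 → (κ,φ,ℓ)=(0.5243,264.45°,1.6222) → tip=(-0.0628,-0.6462,1.4336)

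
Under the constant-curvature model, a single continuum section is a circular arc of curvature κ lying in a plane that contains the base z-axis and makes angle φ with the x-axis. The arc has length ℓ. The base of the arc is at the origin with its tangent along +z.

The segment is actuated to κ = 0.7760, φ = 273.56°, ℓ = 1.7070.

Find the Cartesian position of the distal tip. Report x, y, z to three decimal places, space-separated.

0.061 -0.973 1.250

θ = κ·ℓ = 0.7760 × 1.7070 = 1.32463 rad
ρ = (1 − cos θ)/κ = (1 − 0.24369)/0.7760 = 0.97463
z = sin θ / κ = 0.96985/0.7760 = 1.24981
x = ρ cos φ = 0.97463 × cos(273.56°) = 0.06052
y = ρ sin φ = 0.97463 × sin(273.56°) = -0.97275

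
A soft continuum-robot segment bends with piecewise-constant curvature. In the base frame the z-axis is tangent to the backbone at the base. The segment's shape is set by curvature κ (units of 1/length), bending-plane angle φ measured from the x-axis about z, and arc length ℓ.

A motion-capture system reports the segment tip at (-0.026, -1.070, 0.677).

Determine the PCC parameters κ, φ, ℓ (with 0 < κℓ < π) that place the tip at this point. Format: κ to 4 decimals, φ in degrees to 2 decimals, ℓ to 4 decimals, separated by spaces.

1.3346 268.61 1.5087

ρ = √(x²+y²) = √(-0.026² + -1.070²) = 1.07032
φ = atan2(y, x) mod 360° = atan2(-1.070, -0.026) = 268.6080°
|p|² = ρ² + z² = 1.07032² + 0.677² = 1.60391
κ = 2ρ / |p|² = 2×1.07032 / 1.60391 = 1.33464
θ = 2·atan2(ρ, z) = 2·atan2(1.07032, 0.677) = 2.01361 rad
ℓ = θ/κ = 2.01361/1.33464 = 1.50873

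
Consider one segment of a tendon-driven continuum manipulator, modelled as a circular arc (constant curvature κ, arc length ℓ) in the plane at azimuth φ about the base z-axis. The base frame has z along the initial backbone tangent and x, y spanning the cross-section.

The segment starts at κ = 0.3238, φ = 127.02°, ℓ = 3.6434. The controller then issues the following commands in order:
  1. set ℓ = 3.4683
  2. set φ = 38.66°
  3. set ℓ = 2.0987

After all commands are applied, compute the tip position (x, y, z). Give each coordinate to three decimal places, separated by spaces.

0.536 0.429 1.941

initial: κ=0.3238, φ=127.02°, ℓ=3.6434
cmd 1: set ℓ=3.4683 → (κ,φ,ℓ)=(0.3238,127.02°,3.4683) → tip=(-1.0544,1.3982,2.7839)
cmd 2: set φ=38.66° → (κ,φ,ℓ)=(0.3238,38.66°,3.4683) → tip=(1.3675,1.0940,2.7839)
cmd 3: set ℓ=2.0987 → (κ,φ,ℓ)=(0.3238,38.66°,2.0987) → tip=(0.5357,0.4286,1.9409)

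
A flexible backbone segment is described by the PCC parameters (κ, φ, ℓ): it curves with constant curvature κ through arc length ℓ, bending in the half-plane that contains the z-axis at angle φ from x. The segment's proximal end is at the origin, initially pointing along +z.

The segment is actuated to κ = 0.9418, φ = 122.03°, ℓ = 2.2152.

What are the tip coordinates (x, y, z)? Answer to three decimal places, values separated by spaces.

θ = κ·ℓ = 0.9418 × 2.2152 = 2.08628 rad
ρ = (1 − cos θ)/κ = (1 − -0.49295)/0.9418 = 1.58521
z = sin θ / κ = 0.87006/0.9418 = 0.92382
x = ρ cos φ = 1.58521 × cos(122.03°) = -0.84074
y = ρ sin φ = 1.58521 × sin(122.03°) = 1.34390

-0.841 1.344 0.924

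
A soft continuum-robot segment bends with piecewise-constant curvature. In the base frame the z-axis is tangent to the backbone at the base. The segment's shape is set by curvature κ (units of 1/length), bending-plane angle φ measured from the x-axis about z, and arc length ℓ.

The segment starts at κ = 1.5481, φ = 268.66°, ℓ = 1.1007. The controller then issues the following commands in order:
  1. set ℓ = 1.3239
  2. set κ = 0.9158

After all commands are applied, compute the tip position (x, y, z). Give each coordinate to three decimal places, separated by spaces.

-0.017 -0.709 1.023

initial: κ=1.5481, φ=268.66°, ℓ=1.1007
cmd 1: set ℓ=1.3239 → (κ,φ,ℓ)=(1.5481,268.66°,1.3239) → tip=(-0.0221,-0.9433,0.5733)
cmd 2: set κ=0.9158 → (κ,φ,ℓ)=(0.9158,268.66°,1.3239) → tip=(-0.0166,-0.7088,1.0226)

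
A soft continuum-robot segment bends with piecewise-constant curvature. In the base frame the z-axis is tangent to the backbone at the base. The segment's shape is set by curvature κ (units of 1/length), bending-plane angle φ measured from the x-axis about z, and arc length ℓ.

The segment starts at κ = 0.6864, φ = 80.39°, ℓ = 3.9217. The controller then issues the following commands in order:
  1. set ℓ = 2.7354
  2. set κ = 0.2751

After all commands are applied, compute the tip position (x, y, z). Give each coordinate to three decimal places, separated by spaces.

0.164 0.968 2.484

initial: κ=0.6864, φ=80.39°, ℓ=3.9217
cmd 1: set ℓ=2.7354 → (κ,φ,ℓ)=(0.6864,80.39°,2.7354) → tip=(0.3167,1.8702,1.3889)
cmd 2: set κ=0.2751 → (κ,φ,ℓ)=(0.2751,80.39°,2.7354) → tip=(0.1639,0.9678,2.4844)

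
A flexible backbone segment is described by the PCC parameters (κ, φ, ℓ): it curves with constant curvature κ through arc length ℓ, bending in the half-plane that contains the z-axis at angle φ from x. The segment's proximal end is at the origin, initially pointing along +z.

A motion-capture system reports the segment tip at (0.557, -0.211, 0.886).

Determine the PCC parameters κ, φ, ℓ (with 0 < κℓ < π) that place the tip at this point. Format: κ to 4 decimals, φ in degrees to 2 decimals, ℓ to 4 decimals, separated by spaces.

1.0452 339.25 1.1326

ρ = √(x²+y²) = √(0.557² + -0.211²) = 0.59563
φ = atan2(y, x) mod 360° = atan2(-0.211, 0.557) = 339.2526°
|p|² = ρ² + z² = 0.59563² + 0.886² = 1.13977
κ = 2ρ / |p|² = 2×0.59563 / 1.13977 = 1.04517
θ = 2·atan2(ρ, z) = 2·atan2(0.59563, 0.886) = 1.18374 rad
ℓ = θ/κ = 1.18374/1.04517 = 1.13257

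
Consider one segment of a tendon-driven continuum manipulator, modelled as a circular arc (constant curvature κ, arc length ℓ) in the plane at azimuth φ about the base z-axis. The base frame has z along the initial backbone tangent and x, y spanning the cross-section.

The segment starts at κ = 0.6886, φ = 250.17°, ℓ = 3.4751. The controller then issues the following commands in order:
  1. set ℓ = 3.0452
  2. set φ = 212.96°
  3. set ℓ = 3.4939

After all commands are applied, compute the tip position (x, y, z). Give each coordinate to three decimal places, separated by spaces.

initial: κ=0.6886, φ=250.17°, ℓ=3.4751
cmd 1: set ℓ=3.0452 → (κ,φ,ℓ)=(0.6886,250.17°,3.0452) → tip=(-0.7400,-2.0522,1.2558)
cmd 2: set φ=212.96° → (κ,φ,ℓ)=(0.6886,212.96°,3.0452) → tip=(-1.8304,-1.1869,1.2558)
cmd 3: set ℓ=3.4939 → (κ,φ,ℓ)=(0.6886,212.96°,3.4939) → tip=(-2.1218,-1.3758,0.9746)

-2.122 -1.376 0.975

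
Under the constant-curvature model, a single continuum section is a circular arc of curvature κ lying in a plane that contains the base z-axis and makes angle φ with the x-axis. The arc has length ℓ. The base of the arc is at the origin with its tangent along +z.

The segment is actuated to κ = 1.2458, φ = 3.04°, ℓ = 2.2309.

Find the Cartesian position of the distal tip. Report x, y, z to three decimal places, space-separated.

θ = κ·ℓ = 1.2458 × 2.2309 = 2.77926 rad
ρ = (1 − cos θ)/κ = (1 − -0.93507)/1.2458 = 1.55328
z = sin θ / κ = 0.35446/1.2458 = 0.28452
x = ρ cos φ = 1.55328 × cos(3.04°) = 1.55109
y = ρ sin φ = 1.55328 × sin(3.04°) = 0.08238

1.551 0.082 0.285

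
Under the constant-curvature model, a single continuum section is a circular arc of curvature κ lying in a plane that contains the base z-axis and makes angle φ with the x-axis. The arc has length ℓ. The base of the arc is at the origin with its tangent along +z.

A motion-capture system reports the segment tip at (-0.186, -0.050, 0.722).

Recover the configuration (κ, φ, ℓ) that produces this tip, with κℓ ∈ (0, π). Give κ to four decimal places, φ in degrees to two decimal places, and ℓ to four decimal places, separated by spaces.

0.6899 195.05 0.7558

ρ = √(x²+y²) = √(-0.186² + -0.050²) = 0.19260
φ = atan2(y, x) mod 360° = atan2(-0.050, -0.186) = 195.0464°
|p|² = ρ² + z² = 0.19260² + 0.722² = 0.55838
κ = 2ρ / |p|² = 2×0.19260 / 0.55838 = 0.68986
θ = 2·atan2(ρ, z) = 2·atan2(0.19260, 0.722) = 0.52139 rad
ℓ = θ/κ = 0.52139/0.68986 = 0.75578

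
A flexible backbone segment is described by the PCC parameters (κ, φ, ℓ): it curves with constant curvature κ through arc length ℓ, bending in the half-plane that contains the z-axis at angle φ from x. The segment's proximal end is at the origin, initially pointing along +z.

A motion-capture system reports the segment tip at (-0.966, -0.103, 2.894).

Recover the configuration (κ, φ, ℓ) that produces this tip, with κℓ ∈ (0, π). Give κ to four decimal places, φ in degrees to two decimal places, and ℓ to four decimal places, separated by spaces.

0.2085 186.09 3.1067

ρ = √(x²+y²) = √(-0.966² + -0.103²) = 0.97148
φ = atan2(y, x) mod 360° = atan2(-0.103, -0.966) = 186.0862°
|p|² = ρ² + z² = 0.97148² + 2.894² = 9.31900
κ = 2ρ / |p|² = 2×0.97148 / 9.31900 = 0.20849
θ = 2·atan2(ρ, z) = 2·atan2(0.97148, 2.894) = 0.64773 rad
ℓ = θ/κ = 0.64773/0.20849 = 3.10673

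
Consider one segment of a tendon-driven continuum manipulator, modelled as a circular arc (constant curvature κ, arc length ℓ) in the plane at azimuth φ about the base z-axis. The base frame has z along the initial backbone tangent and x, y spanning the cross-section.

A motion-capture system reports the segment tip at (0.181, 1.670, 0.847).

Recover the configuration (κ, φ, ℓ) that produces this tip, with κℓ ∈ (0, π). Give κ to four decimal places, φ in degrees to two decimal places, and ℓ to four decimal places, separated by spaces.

0.9493 83.81 2.3255

ρ = √(x²+y²) = √(0.181² + 1.670²) = 1.67978
φ = atan2(y, x) mod 360° = atan2(1.670, 0.181) = 83.8142°
|p|² = ρ² + z² = 1.67978² + 0.847² = 3.53907
κ = 2ρ / |p|² = 2×1.67978 / 3.53907 = 0.94928
θ = 2·atan2(ρ, z) = 2·atan2(1.67978, 0.847) = 2.20754 rad
ℓ = θ/κ = 2.20754/0.94928 = 2.32549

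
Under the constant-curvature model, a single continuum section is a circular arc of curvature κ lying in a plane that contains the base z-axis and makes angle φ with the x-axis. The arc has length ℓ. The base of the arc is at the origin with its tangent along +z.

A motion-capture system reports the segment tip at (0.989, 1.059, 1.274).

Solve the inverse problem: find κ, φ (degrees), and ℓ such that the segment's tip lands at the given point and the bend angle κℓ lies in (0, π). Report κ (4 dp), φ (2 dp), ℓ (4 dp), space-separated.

0.7785 46.96 2.1827

ρ = √(x²+y²) = √(0.989² + 1.059²) = 1.44900
φ = atan2(y, x) mod 360° = atan2(1.059, 0.989) = 46.9576°
|p|² = ρ² + z² = 1.44900² + 1.274² = 3.72268
κ = 2ρ / |p|² = 2×1.44900 / 3.72268 = 0.77847
θ = 2·atan2(ρ, z) = 2·atan2(1.44900, 1.274) = 1.69915 rad
ℓ = θ/κ = 1.69915/0.77847 = 2.18268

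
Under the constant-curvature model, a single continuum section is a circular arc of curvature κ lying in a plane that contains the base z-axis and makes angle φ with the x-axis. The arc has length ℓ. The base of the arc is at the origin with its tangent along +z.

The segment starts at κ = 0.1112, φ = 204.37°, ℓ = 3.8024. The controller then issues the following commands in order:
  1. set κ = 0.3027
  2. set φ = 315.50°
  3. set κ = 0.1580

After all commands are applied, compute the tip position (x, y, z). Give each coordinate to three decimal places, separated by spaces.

0.790 -0.777 3.578

initial: κ=0.1112, φ=204.37°, ℓ=3.8024
cmd 1: set κ=0.3027 → (κ,φ,ℓ)=(0.3027,204.37°,3.8024) → tip=(-1.7827,-0.8076,3.0167)
cmd 2: set φ=315.50° → (κ,φ,ℓ)=(0.3027,315.50°,3.8024) → tip=(1.3959,-1.3717,3.0167)
cmd 3: set κ=0.1580 → (κ,φ,ℓ)=(0.1580,315.50°,3.8024) → tip=(0.7905,-0.7768,3.5778)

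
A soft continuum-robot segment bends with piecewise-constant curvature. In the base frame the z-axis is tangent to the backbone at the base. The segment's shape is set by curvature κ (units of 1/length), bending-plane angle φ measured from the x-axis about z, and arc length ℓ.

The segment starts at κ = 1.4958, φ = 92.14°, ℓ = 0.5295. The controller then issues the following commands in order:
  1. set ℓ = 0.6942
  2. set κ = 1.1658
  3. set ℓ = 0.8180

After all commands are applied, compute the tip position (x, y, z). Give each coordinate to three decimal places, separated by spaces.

initial: κ=1.4958, φ=92.14°, ℓ=0.5295
cmd 1: set ℓ=0.6942 → (κ,φ,ℓ)=(1.4958,92.14°,0.6942) → tip=(-0.0123,0.3290,0.5760)
cmd 2: set κ=1.1658 → (κ,φ,ℓ)=(1.1658,92.14°,0.6942) → tip=(-0.0099,0.2657,0.6209)
cmd 3: set ℓ=0.8180 → (κ,φ,ℓ)=(1.1658,92.14°,0.8180) → tip=(-0.0135,0.3611,0.6995)

-0.013 0.361 0.700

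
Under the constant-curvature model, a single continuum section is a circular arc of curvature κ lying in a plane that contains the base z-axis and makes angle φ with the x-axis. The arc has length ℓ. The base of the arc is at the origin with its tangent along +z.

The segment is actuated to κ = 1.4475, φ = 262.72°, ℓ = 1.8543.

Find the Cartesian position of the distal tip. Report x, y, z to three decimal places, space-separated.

θ = κ·ℓ = 1.4475 × 1.8543 = 2.68410 rad
ρ = (1 − cos θ)/κ = (1 − -0.89716)/1.4475 = 1.31065
z = sin θ / κ = 0.44170/1.4475 = 0.30515
x = ρ cos φ = 1.31065 × cos(262.72°) = -0.16608
y = ρ sin φ = 1.31065 × sin(262.72°) = -1.30008

-0.166 -1.300 0.305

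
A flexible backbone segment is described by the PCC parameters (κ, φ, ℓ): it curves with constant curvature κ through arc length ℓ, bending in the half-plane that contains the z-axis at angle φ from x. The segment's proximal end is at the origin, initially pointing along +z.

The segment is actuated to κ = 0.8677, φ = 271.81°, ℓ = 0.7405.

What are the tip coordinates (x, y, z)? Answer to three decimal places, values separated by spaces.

0.007 -0.230 0.691

θ = κ·ℓ = 0.8677 × 0.7405 = 0.64253 rad
ρ = (1 − cos θ)/κ = (1 − 0.80058)/0.8677 = 0.22982
z = sin θ / κ = 0.59922/0.8677 = 0.69059
x = ρ cos φ = 0.22982 × cos(271.81°) = 0.00726
y = ρ sin φ = 0.22982 × sin(271.81°) = -0.22971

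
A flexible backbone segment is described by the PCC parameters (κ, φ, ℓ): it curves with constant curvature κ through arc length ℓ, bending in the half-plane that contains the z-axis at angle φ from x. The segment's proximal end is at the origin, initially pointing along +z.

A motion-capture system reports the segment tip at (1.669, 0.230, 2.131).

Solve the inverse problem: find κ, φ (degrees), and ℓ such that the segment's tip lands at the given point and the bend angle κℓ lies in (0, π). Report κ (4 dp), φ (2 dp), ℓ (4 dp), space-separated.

0.4566 7.85 2.9303

ρ = √(x²+y²) = √(1.669² + 0.230²) = 1.68477
φ = atan2(y, x) mod 360° = atan2(0.230, 1.669) = 7.8463°
|p|² = ρ² + z² = 1.68477² + 2.131² = 7.37962
κ = 2ρ / |p|² = 2×1.68477 / 7.37962 = 0.45660
θ = 2·atan2(ρ, z) = 2·atan2(1.68477, 2.131) = 1.33797 rad
ℓ = θ/κ = 1.33797/0.45660 = 2.93028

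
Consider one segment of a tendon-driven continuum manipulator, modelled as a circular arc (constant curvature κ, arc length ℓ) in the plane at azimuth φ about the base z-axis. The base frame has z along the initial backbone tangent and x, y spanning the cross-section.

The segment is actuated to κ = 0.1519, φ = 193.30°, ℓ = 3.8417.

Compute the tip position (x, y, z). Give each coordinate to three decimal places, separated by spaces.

-1.060 -0.251 3.627

θ = κ·ℓ = 0.1519 × 3.8417 = 0.58355 rad
ρ = (1 − cos θ)/κ = (1 − 0.83451)/0.1519 = 1.08947
z = sin θ / κ = 0.55099/0.1519 = 3.62734
x = ρ cos φ = 1.08947 × cos(193.30°) = -1.06025
y = ρ sin φ = 1.08947 × sin(193.30°) = -0.25063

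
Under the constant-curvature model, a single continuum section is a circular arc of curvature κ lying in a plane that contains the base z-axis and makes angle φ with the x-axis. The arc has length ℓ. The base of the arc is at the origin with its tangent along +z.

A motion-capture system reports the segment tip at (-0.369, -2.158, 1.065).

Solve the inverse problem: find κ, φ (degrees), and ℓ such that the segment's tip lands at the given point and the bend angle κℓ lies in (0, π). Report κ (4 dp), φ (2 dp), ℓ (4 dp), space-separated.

ρ = √(x²+y²) = √(-0.369² + -2.158²) = 2.18932
φ = atan2(y, x) mod 360° = atan2(-2.158, -0.369) = 260.2967°
|p|² = ρ² + z² = 2.18932² + 1.065² = 5.92735
κ = 2ρ / |p|² = 2×2.18932 / 5.92735 = 0.73872
θ = 2·atan2(ρ, z) = 2·atan2(2.18932, 1.065) = 2.23609 rad
ℓ = θ/κ = 2.23609/0.73872 = 3.02699

0.7387 260.30 3.0270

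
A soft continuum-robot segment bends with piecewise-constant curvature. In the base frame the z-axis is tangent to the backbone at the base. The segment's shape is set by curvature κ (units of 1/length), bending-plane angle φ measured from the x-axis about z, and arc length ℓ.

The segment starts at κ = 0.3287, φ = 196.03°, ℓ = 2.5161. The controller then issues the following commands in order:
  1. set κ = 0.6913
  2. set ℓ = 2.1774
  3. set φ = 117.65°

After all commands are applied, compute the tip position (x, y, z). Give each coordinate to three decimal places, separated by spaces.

-0.627 1.197 1.443

initial: κ=0.3287, φ=196.03°, ℓ=2.5161
cmd 1: set κ=0.6913 → (κ,φ,ℓ)=(0.6913,196.03°,2.5161) → tip=(-1.6236,-0.4665,1.4260)
cmd 2: set ℓ=2.1774 → (κ,φ,ℓ)=(0.6913,196.03°,2.1774) → tip=(-1.2992,-0.3733,1.4434)
cmd 3: set φ=117.65° → (κ,φ,ℓ)=(0.6913,117.65°,2.1774) → tip=(-0.6273,1.1974,1.4434)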